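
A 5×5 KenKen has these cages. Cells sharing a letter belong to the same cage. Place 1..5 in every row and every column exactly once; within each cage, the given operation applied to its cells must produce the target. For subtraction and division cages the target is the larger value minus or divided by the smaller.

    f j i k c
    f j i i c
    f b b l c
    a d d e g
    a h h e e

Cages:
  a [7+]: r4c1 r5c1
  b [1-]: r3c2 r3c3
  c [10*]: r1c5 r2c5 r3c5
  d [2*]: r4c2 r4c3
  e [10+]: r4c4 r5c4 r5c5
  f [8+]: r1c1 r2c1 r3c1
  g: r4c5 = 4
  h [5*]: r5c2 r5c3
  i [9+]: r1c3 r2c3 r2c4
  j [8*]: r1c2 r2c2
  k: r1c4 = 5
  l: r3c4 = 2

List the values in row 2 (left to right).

Cage k is given, so r1c4 = 5.
Cage l is given, which forces r3c4 = 2.
G is a freebie, leaving r4c5 = 4.
Cage e has sum 10, which forces r5c4 = 4.
The only place for 3 in row 4 is r4c4.
Cage i needs sum 9, so r1c3 = 3.
The 3 cells of cage i must have sum 9, leaving r2c3 = 5.
Column 4 already has 3, leaving r2c4 = 1.
1 is placed in row 2, so r2c5 = 2.
Column 3 now contains 5, leaving r3c3 = 4.
Column 3 now contains 5, leaving r5c3 = 1.
The 3 cells of cage e must have sum 10, leaving r5c5 = 3.
Cage j needs two cells with product 8, so r1c2 = 2.
Column 5 now contains 2; hence r1c5 = 1.
Row 2 already has 2, which forces r2c2 = 4.
The 3 cells of cage c must have product 10, leaving r3c5 = 5.
Cage d needs two cells with product 2, which forces r4c2 = 1.
Column 3 now contains 1, leaving r4c3 = 2.
Row 5 already has 1, which forces r5c2 = 5.
1 is placed in row 1, so r1c1 = 4.
4 is placed in row 2; hence r2c1 = 3.
The 3 cells of cage f must have sum 8, so r3c1 = 1.
5 is placed in row 3, which forces r3c2 = 3.
Row 4 now contains 2, leaving r4c1 = 5.
5 is placed in row 5, leaving r5c1 = 2.
The full grid is 4 2 3 5 1 / 3 4 5 1 2 / 1 3 4 2 5 / 5 1 2 3 4 / 2 5 1 4 3.

3 4 5 1 2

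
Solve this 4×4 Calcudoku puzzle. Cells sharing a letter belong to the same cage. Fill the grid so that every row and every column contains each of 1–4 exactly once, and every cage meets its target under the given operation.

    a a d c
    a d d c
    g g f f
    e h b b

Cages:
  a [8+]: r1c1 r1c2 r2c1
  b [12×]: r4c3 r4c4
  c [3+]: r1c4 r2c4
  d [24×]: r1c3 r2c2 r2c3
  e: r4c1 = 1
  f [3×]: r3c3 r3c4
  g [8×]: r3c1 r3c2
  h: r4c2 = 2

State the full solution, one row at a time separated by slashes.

3 1 4 2 / 4 3 2 1 / 2 4 1 3 / 1 2 3 4

Cage e is a single given cell, so r4c1 = 1.
H is a freebie, which forces r4c2 = 2.
The two cells of cage g must have product 8; hence r3c1 = 2.
Column 2 now contains 2, which forces r3c2 = 4.
The 3 cells of cage a must have sum 8, so r1c2 = 1.
1 is placed in row 1, leaving r1c4 = 2.
4 is placed in column 2; hence r2c2 = 3.
Column 4 now contains 2; hence r2c4 = 1.
Column 4 already has 1, which forces r3c4 = 3.
3 is placed in column 4; hence r4c4 = 4.
Cage a has sum 8, which forces r1c1 = 3.
2 is placed in row 1, which forces r1c3 = 4.
3 is placed in row 2, which forces r2c1 = 4.
The 3 cells of cage d must have product 24, leaving r2c3 = 2.
Row 3 already has 3; hence r3c3 = 1.
Row 4 now contains 4, so r4c3 = 3.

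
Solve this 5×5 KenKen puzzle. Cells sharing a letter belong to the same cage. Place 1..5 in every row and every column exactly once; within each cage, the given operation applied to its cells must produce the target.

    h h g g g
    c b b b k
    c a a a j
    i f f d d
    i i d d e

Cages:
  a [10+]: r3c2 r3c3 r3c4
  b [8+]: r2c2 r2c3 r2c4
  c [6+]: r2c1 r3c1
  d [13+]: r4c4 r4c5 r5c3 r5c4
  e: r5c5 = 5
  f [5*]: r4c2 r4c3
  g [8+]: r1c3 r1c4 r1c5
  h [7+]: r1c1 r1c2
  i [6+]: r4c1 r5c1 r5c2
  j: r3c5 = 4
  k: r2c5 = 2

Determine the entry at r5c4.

2

K is a freebie, which forces r2c5 = 2.
J is a freebie; hence r3c5 = 4.
Cage e is a single given cell, leaving r5c5 = 5.
Row 2 needs a 5, and only r2c1 is open for it.
Cage c needs two cells with sum 6, leaving r3c1 = 1.
Cage i has sum 6, leaving r5c2 = 1.
Column 2 already has 1, leaving r4c2 = 5.
Cage f's pair has product 5, leaving r4c3 = 1.
Row 4 now contains 5, which forces r4c4 = 4.
Row 4 already has 1; hence r4c5 = 3.
Column 5 already has 3, leaving r1c5 = 1.
Cage b needs sum 8, so r2c4 = 1.
Row 4 now contains 3, which forces r4c1 = 2.
The 3 cells of cage i must have sum 6; hence r5c1 = 3.
Cage d needs sum 13, so r5c3 = 4.
Cage d has sum 13, leaving r5c4 = 2.
3 is placed in column 1, so r1c1 = 4.
The two cells of cage h must have sum 7, so r1c2 = 3.
Cage g has sum 8, leaving r1c3 = 2.
Cage g has sum 8; hence r1c4 = 5.
Cage b needs sum 8; hence r2c2 = 4.
4 is placed in column 3, which forces r2c3 = 3.
3 is placed in column 2, which forces r3c2 = 2.
Column 3 now contains 3, so r3c3 = 5.
5 is placed in column 4, leaving r3c4 = 3.
The full grid is 4 3 2 5 1 / 5 4 3 1 2 / 1 2 5 3 4 / 2 5 1 4 3 / 3 1 4 2 5.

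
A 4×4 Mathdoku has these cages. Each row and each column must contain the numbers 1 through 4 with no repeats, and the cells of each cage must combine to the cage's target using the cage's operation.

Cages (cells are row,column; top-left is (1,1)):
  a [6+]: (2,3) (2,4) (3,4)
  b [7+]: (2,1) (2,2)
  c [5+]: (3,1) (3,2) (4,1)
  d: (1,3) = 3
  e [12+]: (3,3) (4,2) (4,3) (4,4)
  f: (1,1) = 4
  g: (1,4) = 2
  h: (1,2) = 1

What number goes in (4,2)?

Cage f is given, so (1,1) = 4.
Cage h is given, which forces (1,2) = 1.
Cage d is a single given cell, leaving (1,3) = 3.
Cage g is a single given cell, so (1,4) = 2.
4 is placed in column 1, so (2,1) = 3.
3 is placed in row 2, which forces (2,2) = 4.
4 is placed in row 2, so (2,4) = 1.
Column 1 now contains 3, leaving (3,1) = 1.
1 is placed in column 2, so (3,2) = 2.
3 is placed in column 3, leaving (3,3) = 4.
1 is placed in column 4; hence (3,4) = 3.
Column 1 already has 1, leaving (4,1) = 2.
Column 2 now contains 2, so (4,2) = 3.
Row 4 now contains 2, which forces (4,3) = 1.
3 is placed in column 4, which forces (4,4) = 4.
1 is placed in row 2; hence (2,3) = 2.
The full grid is 4 1 3 2 / 3 4 2 1 / 1 2 4 3 / 2 3 1 4.

3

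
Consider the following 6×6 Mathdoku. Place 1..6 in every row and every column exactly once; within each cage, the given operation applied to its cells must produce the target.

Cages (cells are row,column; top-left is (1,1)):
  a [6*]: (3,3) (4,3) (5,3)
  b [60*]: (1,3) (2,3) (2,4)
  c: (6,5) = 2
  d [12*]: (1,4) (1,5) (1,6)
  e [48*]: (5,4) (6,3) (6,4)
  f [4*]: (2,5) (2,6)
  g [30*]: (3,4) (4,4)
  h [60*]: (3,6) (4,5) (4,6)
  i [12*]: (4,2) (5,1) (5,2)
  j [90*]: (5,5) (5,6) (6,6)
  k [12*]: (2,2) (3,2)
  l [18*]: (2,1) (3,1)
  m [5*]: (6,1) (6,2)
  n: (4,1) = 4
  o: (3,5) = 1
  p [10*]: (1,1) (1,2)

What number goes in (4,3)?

Cage o is given, so (3,5) = 1.
Cage n is given, leaving (4,1) = 4.
C is a freebie, which forces (6,5) = 2.
1 is placed in column 5, leaving (2,5) = 4.
Cage f needs two cells with product 4, which forces (2,6) = 1.
Cage d has product 12, leaving (1,4) = 1.
Row 1 needs a 3, and only (1,5) is open for it.
The 3 cells of cage d must have product 12, so (1,6) = 4.
Row 1 needs a 6, and only (1,3) is open for it.
Column 3 now contains 6, which forces (6,3) = 4.
Row 3 needs a 4, and only (3,2) is open for it.
Cage k needs two cells with product 12, so (2,2) = 3.
Row 2 now contains 3, leaving (2,1) = 6.
The two cells of cage l must have product 18, so (3,1) = 3.
3 is placed in row 3; hence (3,3) = 2.
Column 3 already has 2, leaving (2,3) = 5.
Cage b needs product 60, which forces (2,4) = 2.
Cage h needs product 60, leaving (4,6) = 2.
Column 4 now contains 2; hence (5,4) = 4.
Cage e needs product 48, so (6,4) = 3.
Cage j needs product 90, so (5,6) = 3.
Cage a has product 6, so (4,3) = 3.
Row 5 already has 3, which forces (5,3) = 1.
The 3 cells of cage i must have product 12, so (4,2) = 1.
Row 5 now contains 1, which forces (5,1) = 2.
The 3 cells of cage i must have product 12, which forces (5,2) = 6.
Row 5 now contains 6, leaving (5,5) = 5.
Column 2 now contains 1; hence (6,2) = 5.
Row 6 now contains 5; hence (6,6) = 6.
Column 1 now contains 2; hence (1,1) = 5.
Column 2 now contains 5, which forces (1,2) = 2.
6 is placed in column 6; hence (3,6) = 5.
5 is placed in column 5; hence (4,5) = 6.
Row 6 now contains 5, so (6,1) = 1.
5 is placed in row 3, so (3,4) = 6.
6 is placed in row 4, which forces (4,4) = 5.
Completed grid: 5 2 6 1 3 4 / 6 3 5 2 4 1 / 3 4 2 6 1 5 / 4 1 3 5 6 2 / 2 6 1 4 5 3 / 1 5 4 3 2 6.

3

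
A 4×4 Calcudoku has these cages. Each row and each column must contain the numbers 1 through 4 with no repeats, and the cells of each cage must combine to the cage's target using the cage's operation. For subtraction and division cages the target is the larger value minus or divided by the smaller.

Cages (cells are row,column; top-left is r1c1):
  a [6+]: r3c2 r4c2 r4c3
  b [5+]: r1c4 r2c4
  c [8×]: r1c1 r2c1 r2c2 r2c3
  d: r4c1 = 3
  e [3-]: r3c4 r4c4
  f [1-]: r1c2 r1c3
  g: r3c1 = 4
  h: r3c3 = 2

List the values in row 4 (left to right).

Cage c needs product 8; hence r1c1 = 1.
Cage g is a single given cell; hence r3c1 = 4.
H is a freebie, leaving r3c3 = 2.
Row 3 already has 4, so r3c4 = 1.
Cage d is a single given cell, which forces r4c1 = 3.
3 is placed in row 4, leaving r4c3 = 1.
1 is placed in column 4, so r4c4 = 4.
Column 1 already has 4; hence r2c1 = 2.
Cage c needs product 8, which forces r2c2 = 1.
Column 3 now contains 1, leaving r2c3 = 4.
2 is placed in row 2, leaving r2c4 = 3.
1 is placed in row 3, leaving r3c2 = 3.
Row 4 already has 4, which forces r4c2 = 2.
Column 2 already has 2; hence r1c2 = 4.
Column 3 now contains 4, which forces r1c3 = 3.
3 is placed in column 4, so r1c4 = 2.
Completed grid: 1 4 3 2 / 2 1 4 3 / 4 3 2 1 / 3 2 1 4.

3 2 1 4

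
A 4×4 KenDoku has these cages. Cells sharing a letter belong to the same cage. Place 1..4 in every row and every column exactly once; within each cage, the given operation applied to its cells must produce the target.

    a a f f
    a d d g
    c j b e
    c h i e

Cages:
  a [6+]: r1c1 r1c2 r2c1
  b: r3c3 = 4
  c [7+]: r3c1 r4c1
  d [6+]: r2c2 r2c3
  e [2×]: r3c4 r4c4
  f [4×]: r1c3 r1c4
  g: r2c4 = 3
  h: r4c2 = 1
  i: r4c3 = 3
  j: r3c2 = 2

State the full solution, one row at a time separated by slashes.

Cage g is given; hence r2c4 = 3.
Cage j is given; hence r3c2 = 2.
Cage b is a single given cell, leaving r3c3 = 4.
Row 3 now contains 2, so r3c4 = 1.
H is a freebie; hence r4c2 = 1.
Cage i is given; hence r4c3 = 3.
Column 4 now contains 1, so r4c4 = 2.
Column 2 now contains 1; hence r1c2 = 3.
Column 3 now contains 4, leaving r1c3 = 1.
Column 4 now contains 1; hence r1c4 = 4.
Column 2 now contains 2, so r2c2 = 4.
Column 3 now contains 4, so r2c3 = 2.
Row 3 already has 4; hence r3c1 = 3.
Row 4 now contains 3, leaving r4c1 = 4.
1 is placed in row 1; hence r1c1 = 2.
2 is placed in row 2, which forces r2c1 = 1.

2 3 1 4 / 1 4 2 3 / 3 2 4 1 / 4 1 3 2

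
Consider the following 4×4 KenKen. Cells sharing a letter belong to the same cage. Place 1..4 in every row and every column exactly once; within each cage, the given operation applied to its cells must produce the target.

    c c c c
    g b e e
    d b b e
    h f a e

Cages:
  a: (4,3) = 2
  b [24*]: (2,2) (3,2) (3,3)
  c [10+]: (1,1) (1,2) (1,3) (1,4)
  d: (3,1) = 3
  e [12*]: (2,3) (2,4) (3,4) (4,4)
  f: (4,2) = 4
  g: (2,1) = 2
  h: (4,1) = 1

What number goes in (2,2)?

Cage g is a single given cell, which forces (2,1) = 2.
Row 2 now contains 2; hence (2,3) = 1.
Cage d is a single given cell, which forces (3,1) = 3.
H is a freebie, so (4,1) = 1.
Cage f is a single given cell, leaving (4,2) = 4.
A is a freebie, so (4,3) = 2.
Row 4 already has 2, so (4,4) = 3.
Column 1 already has 1, so (1,1) = 4.
Cage c has sum 10, which forces (1,3) = 3.
Column 2 now contains 4, which forces (2,2) = 3.
Column 4 already has 3, which forces (2,4) = 4.
Column 2 now contains 4; hence (3,2) = 2.
2 is placed in column 3, so (3,3) = 4.
The 4 cells of cage e must have product 12, leaving (3,4) = 1.
2 is placed in column 2, leaving (1,2) = 1.
1 is placed in column 4, leaving (1,4) = 2.
Completed grid: 4 1 3 2 / 2 3 1 4 / 3 2 4 1 / 1 4 2 3.

3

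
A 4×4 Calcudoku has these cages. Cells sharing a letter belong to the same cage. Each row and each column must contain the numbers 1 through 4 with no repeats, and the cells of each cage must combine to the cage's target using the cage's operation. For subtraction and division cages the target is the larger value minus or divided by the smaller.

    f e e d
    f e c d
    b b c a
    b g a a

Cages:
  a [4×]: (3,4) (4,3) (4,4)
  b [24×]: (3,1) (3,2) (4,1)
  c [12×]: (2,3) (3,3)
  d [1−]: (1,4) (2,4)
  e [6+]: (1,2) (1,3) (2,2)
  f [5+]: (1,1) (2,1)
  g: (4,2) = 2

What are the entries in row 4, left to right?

Cage g is given, leaving (4,2) = 2.
Row 4 now contains 2, so (4,3) = 1.
Row 4 now contains 1, so (4,4) = 4.
The 3 cells of cage e must have sum 6, so (1,3) = 2.
Cage b needs product 24, which forces (3,1) = 2.
Cage b has product 24, leaving (3,2) = 4.
4 is placed in row 3, so (3,3) = 3.
The 3 cells of cage a must have product 4, which forces (3,4) = 1.
4 is placed in row 4, so (4,1) = 3.
1 is placed in column 4, leaving (1,4) = 3.
3 is placed in column 3, which forces (2,3) = 4.
The two cells of cage d must have difference 1; hence (2,4) = 2.
Cage f's pair has sum 5; hence (1,1) = 4.
3 is placed in row 1, so (1,2) = 1.
Row 2 already has 4, which forces (2,1) = 1.
Cage e has sum 6, leaving (2,2) = 3.
Filled in: 4 1 2 3 / 1 3 4 2 / 2 4 3 1 / 3 2 1 4.

3 2 1 4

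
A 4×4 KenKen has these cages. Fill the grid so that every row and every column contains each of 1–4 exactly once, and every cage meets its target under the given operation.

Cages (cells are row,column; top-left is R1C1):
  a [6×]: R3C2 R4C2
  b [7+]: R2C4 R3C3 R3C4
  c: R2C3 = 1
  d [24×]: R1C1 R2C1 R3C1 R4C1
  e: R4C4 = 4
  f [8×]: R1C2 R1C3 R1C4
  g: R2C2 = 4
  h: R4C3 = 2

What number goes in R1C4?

G is a freebie, leaving R2C2 = 4.
C is a freebie, so R2C3 = 1.
Cage h is given, which forces R4C3 = 2.
Cage e is a single given cell, which forces R4C4 = 4.
Column 3 now contains 2; hence R1C3 = 4.
The two cells of cage a must have product 6, so R3C2 = 2.
Column 3 already has 4, leaving R3C3 = 3.
Cage b needs sum 7, which forces R3C4 = 1.
2 is placed in row 4, leaving R4C2 = 3.
2 is placed in column 2, which forces R1C2 = 1.
Column 4 already has 1, so R1C4 = 2.
The 3 cells of cage b must have sum 7, so R2C4 = 3.
Row 3 now contains 1, leaving R3C1 = 4.
Row 4 now contains 3, so R4C1 = 1.
Row 1 already has 2, so R1C1 = 3.
Row 2 now contains 3, leaving R2C1 = 2.
Filled in: 3 1 4 2 / 2 4 1 3 / 4 2 3 1 / 1 3 2 4.

2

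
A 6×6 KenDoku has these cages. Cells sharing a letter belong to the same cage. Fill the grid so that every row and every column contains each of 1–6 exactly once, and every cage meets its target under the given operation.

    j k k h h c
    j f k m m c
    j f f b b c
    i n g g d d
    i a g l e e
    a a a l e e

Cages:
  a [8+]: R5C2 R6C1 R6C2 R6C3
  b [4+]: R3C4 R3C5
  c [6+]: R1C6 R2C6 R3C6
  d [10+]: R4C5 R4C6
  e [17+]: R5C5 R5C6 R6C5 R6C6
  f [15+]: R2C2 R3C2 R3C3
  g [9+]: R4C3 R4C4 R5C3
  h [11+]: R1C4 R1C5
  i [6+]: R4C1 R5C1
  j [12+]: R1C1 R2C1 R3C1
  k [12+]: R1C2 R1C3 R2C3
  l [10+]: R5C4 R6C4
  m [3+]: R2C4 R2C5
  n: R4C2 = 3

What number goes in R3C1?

Cage n is given, so R4C2 = 3.
The only place for 3 in column 4 is R3C4.
3 is placed in row 3; hence R3C5 = 1.
Row 3 now contains 1, which forces R3C6 = 2.
The two cells of cage m must have sum 3, so R2C4 = 1.
1 is placed in column 5, leaving R2C5 = 2.
Row 2 now contains 1, leaving R2C6 = 3.
3 is placed in column 6, leaving R1C6 = 1.
The only place for 2 in column 4 is R4C4.
In column 4, 5 can only go at R1C4, so R1C4 = 5.
5 is placed in row 1; hence R1C5 = 6.
6 is placed in column 5; hence R4C5 = 4.
Row 4 now contains 4, which forces R4C6 = 6.
The only place for 3 in row 5 is R5C5.
Cage e needs sum 17, so R5C6 = 5.
Column 5 now contains 3, which forces R6C5 = 5.
The 4 cells of cage e must have sum 17, so R6C6 = 4.
The two cells of cage i must have sum 6, which forces R4C1 = 5.
Row 4 already has 5; hence R4C3 = 1.
5 is placed in row 5; hence R5C1 = 1.
Cage a has sum 8, which forces R5C2 = 2.
2 is placed in row 5; hence R5C3 = 6.
Cage l needs two cells with sum 10, so R5C4 = 4.
Cage a needs sum 8, so R6C2 = 1.
Row 6 already has 4, leaving R6C4 = 6.
Cage j has sum 12; hence R1C1 = 2.
2 is placed in column 2, which forces R1C2 = 4.
Cage k has sum 12, which forces R1C3 = 3.
Column 3 already has 6; hence R2C3 = 5.
5 is placed in column 3, leaving R3C3 = 4.
Column 1 now contains 2, so R6C1 = 3.
Column 3 now contains 3, which forces R6C3 = 2.
The 3 cells of cage j must have sum 12; hence R2C1 = 4.
Row 2 already has 5, so R2C2 = 6.
Row 3 now contains 4, which forces R3C1 = 6.
The 3 cells of cage f must have sum 15, so R3C2 = 5.
Completed grid: 2 4 3 5 6 1 / 4 6 5 1 2 3 / 6 5 4 3 1 2 / 5 3 1 2 4 6 / 1 2 6 4 3 5 / 3 1 2 6 5 4.

6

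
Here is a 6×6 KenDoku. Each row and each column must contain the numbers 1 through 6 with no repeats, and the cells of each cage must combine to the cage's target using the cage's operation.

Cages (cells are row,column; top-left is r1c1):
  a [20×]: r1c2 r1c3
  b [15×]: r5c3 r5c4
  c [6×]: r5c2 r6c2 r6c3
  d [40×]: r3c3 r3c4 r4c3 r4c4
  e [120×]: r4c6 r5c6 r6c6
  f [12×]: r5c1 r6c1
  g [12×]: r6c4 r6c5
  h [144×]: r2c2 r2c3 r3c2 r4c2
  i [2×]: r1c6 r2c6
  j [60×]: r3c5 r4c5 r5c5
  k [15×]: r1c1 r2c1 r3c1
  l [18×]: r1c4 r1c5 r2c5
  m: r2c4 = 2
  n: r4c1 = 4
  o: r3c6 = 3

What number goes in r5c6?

4

M is a freebie, so r2c4 = 2.
Row 2 already has 2, leaving r2c6 = 1.
Cage o is a single given cell, leaving r3c6 = 3.
Cage n is given, which forces r4c1 = 4.
Column 6 already has 1, which forces r1c6 = 2.
The only place for 5 in row 2 is r2c1.
The 3 cells of cage k must have product 15, so r1c1 = 3.
5 is placed in column 1, which forces r3c1 = 1.
Cage l needs product 18; hence r2c5 = 3.
The only place for 3 in row 4 is r4c2.
Cage h has product 144, which forces r3c2 = 2.
Column 2 already has 2; hence r5c2 = 1.
Column 2 now contains 1, so r6c2 = 6.
6 is placed in row 6; hence r6c4 = 3.
Column 2 now contains 6; hence r2c2 = 4.
Cage h has product 144, leaving r2c3 = 6.
Cage d needs product 40, leaving r4c3 = 2.
Cage d needs product 40, which forces r4c4 = 1.
The two cells of cage f must have product 12, leaving r5c1 = 6.
Cage b's pair has product 15, leaving r5c3 = 3.
3 is placed in column 4, leaving r5c4 = 5.
Row 5 now contains 5; hence r5c5 = 2.
Row 5 now contains 5, so r5c6 = 4.
6 is placed in row 6; hence r6c1 = 2.
3 is placed in row 6, so r6c3 = 1.
The two cells of cage g must have product 12, which forces r6c5 = 4.
Column 6 now contains 4, which forces r6c6 = 5.
Column 2 already has 4, which forces r1c2 = 5.
Cage a needs two cells with product 20; hence r1c3 = 4.
Column 4 already has 1, leaving r1c4 = 6.
The 3 cells of cage l must have product 18; hence r1c5 = 1.
Cage d has product 40, leaving r3c3 = 5.
5 is placed in column 4, which forces r3c4 = 4.
Row 3 now contains 5, leaving r3c5 = 6.
Column 5 now contains 6; hence r4c5 = 5.
Column 6 already has 5, so r4c6 = 6.
The full grid is 3 5 4 6 1 2 / 5 4 6 2 3 1 / 1 2 5 4 6 3 / 4 3 2 1 5 6 / 6 1 3 5 2 4 / 2 6 1 3 4 5.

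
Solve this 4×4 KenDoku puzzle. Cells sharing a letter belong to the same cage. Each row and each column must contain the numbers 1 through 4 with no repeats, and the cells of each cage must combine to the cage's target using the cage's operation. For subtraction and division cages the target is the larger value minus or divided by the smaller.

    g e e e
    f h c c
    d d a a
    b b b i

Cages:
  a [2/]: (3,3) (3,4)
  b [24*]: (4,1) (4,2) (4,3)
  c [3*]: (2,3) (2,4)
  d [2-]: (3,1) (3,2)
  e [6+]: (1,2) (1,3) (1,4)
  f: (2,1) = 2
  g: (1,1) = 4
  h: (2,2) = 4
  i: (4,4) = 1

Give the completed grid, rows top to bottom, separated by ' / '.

Cage g is given, so (1,1) = 4.
Cage f is given, which forces (2,1) = 2.
Cage h is a single given cell, so (2,2) = 4.
Column 1 already has 2, so (4,1) = 3.
Row 4 now contains 3, leaving (4,2) = 2.
2 is placed in row 4, leaving (4,3) = 4.
I is a freebie; hence (4,4) = 1.
The two cells of cage c must have product 3, leaving (2,3) = 1.
Column 4 now contains 1; hence (2,4) = 3.
Column 1 already has 3; hence (3,1) = 1.
Cage d's pair has difference 2; hence (3,2) = 3.
Column 3 now contains 1, so (3,3) = 2.
2 is placed in row 3, which forces (3,4) = 4.
Column 2 already has 3; hence (1,2) = 1.
Column 3 already has 2; hence (1,3) = 3.
Column 4 already has 3, which forces (1,4) = 2.

4 1 3 2 / 2 4 1 3 / 1 3 2 4 / 3 2 4 1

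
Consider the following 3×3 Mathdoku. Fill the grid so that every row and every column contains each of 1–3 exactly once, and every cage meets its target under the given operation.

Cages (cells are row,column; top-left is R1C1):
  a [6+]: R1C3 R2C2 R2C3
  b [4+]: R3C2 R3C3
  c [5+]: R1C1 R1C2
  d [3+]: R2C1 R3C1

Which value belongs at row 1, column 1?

Row 1 needs a 1, and only R1C3 is open for it.
Cage b's pair has sum 4, leaving R3C2 = 1.
Column 3 now contains 1; hence R3C3 = 3.
Cage d needs two cells with sum 3, so R2C1 = 1.
The 3 cells of cage a must have sum 6, which forces R2C2 = 3.
3 is placed in column 3, leaving R2C3 = 2.
1 is placed in row 3, leaving R3C1 = 2.
2 is placed in column 1, which forces R1C1 = 3.
Column 2 already has 3, so R1C2 = 2.
Filled in: 3 2 1 / 1 3 2 / 2 1 3.

3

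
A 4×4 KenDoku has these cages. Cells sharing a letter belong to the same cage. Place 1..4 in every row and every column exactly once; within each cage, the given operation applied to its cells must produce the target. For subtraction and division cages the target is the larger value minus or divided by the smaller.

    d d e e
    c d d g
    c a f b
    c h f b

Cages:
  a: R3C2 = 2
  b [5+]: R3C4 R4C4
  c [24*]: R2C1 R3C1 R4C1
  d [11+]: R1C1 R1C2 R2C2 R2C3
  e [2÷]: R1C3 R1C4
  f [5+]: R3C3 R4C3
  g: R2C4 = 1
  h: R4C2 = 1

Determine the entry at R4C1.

3

G is a freebie; hence R2C4 = 1.
Cage a is a single given cell; hence R3C2 = 2.
Cage h is given, leaving R4C2 = 1.
Cage b's pair has sum 5, so R3C4 = 3.
Cage b's pair has sum 5, which forces R4C4 = 2.
Cage e needs two cells with quotient 2; hence R1C3 = 2.
Column 4 now contains 2, leaving R1C4 = 4.
Cage c has product 24; hence R2C1 = 2.
2 is placed in column 3, so R2C3 = 3.
Row 3 now contains 3, which forces R3C1 = 4.
Row 3 now contains 3; hence R3C3 = 1.
The 3 cells of cage c must have product 24; hence R4C1 = 3.
Row 4 already has 2, so R4C3 = 4.
2 is placed in row 1, so R1C1 = 1.
4 is placed in row 1, so R1C2 = 3.
Row 2 now contains 3, leaving R2C2 = 4.
Completed grid: 1 3 2 4 / 2 4 3 1 / 4 2 1 3 / 3 1 4 2.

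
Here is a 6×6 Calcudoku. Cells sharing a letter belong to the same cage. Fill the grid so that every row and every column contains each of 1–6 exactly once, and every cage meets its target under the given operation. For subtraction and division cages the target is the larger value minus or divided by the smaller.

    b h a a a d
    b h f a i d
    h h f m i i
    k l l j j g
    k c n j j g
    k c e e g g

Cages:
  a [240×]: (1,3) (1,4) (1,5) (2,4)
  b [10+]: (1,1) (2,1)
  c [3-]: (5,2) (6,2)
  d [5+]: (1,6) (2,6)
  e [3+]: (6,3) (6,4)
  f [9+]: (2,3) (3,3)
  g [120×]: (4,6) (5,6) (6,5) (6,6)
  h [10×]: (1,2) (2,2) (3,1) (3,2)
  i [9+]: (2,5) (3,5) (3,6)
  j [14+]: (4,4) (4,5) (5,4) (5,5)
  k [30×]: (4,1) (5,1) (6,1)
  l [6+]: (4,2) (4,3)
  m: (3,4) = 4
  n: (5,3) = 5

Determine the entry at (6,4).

Cage h has product 10, which forces (3,1) = 1.
M is a freebie, leaving (3,4) = 4.
Cage n is given; hence (5,3) = 5.
The only place for 3 in row 1 is (1,6).
Cage d needs two cells with sum 5, so (2,6) = 2.
Cage i needs sum 9, so (2,5) = 1.
Cage h has product 10; hence (1,2) = 1.
Row 2 already has 1, leaving (2,2) = 5.
5 is placed in row 2, leaving (2,4) = 6.
Cage h needs product 10; hence (3,2) = 2.
Row 3 now contains 2, so (3,5) = 3.
Column 2 now contains 2, so (4,2) = 4.
Cage b's pair has sum 10, which forces (1,1) = 6.
Row 2 now contains 6, so (2,1) = 4.
Row 2 now contains 6, leaving (2,3) = 3.
Row 3 now contains 3, leaving (3,3) = 6.
Cage i needs sum 9, which forces (3,6) = 5.
Cage l's pair has sum 6, leaving (4,3) = 2.
Column 3 already has 2, leaving (6,3) = 1.
1 is placed in row 6, which forces (6,4) = 2.
Column 3 already has 2, leaving (1,3) = 4.
Column 4 already has 2, which forces (1,4) = 5.
Cage a has product 240, leaving (1,5) = 2.
Cage j needs sum 14, so (4,5) = 6.
6 is placed in row 4, so (4,6) = 1.
Cage k has product 30, so (5,1) = 2.
Column 5 now contains 2, so (5,5) = 4.
Row 5 now contains 4; hence (5,6) = 6.
Cage g needs product 120, leaving (6,5) = 5.
6 is placed in column 6; hence (6,6) = 4.
The 3 cells of cage k must have product 30; hence (4,1) = 5.
Row 4 already has 1, which forces (4,4) = 3.
Row 5 already has 6, which forces (5,2) = 3.
Cage j has sum 14, so (5,4) = 1.
Row 6 now contains 5, so (6,1) = 3.
Cage c needs two cells with difference 3, which forces (6,2) = 6.
Completed grid: 6 1 4 5 2 3 / 4 5 3 6 1 2 / 1 2 6 4 3 5 / 5 4 2 3 6 1 / 2 3 5 1 4 6 / 3 6 1 2 5 4.

2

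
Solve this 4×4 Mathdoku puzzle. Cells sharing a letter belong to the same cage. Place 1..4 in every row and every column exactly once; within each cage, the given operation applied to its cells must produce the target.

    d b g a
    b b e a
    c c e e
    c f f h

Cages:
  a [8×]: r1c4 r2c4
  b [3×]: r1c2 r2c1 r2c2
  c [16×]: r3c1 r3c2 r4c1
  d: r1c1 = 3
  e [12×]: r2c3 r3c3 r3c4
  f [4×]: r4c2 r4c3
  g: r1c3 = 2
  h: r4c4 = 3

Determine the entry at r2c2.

3

D is a freebie; hence r1c1 = 3.
The 3 cells of cage b must have product 3, which forces r1c2 = 1.
G is a freebie, which forces r1c3 = 2.
2 is placed in row 1, so r1c4 = 4.
Cage b has product 3; hence r2c1 = 1.
Cage b needs product 3; hence r2c2 = 3.
Row 2 now contains 3, which forces r2c3 = 4.
Column 4 now contains 4, which forces r2c4 = 2.
Column 1 now contains 1, so r3c1 = 4.
Row 3 now contains 4, which forces r3c2 = 2.
4 is placed in column 1, which forces r4c1 = 2.
1 is placed in column 2, leaving r4c2 = 4.
Column 3 now contains 4; hence r4c3 = 1.
H is a freebie, leaving r4c4 = 3.
Column 3 now contains 1, which forces r3c3 = 3.
Column 4 already has 3, so r3c4 = 1.
Filled in: 3 1 2 4 / 1 3 4 2 / 4 2 3 1 / 2 4 1 3.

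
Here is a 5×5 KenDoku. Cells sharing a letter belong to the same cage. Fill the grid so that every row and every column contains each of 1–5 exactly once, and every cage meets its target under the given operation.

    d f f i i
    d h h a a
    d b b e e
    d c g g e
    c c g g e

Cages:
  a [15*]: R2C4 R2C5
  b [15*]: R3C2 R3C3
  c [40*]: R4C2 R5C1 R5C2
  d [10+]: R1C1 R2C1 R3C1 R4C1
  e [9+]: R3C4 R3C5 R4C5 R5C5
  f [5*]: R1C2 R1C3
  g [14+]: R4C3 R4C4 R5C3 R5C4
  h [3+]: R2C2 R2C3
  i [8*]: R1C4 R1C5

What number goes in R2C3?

2

In row 1, 3 can only go at R1C1, so R1C1 = 3.
In row 2, 4 can only go at R2C1, so R2C1 = 4.
Row 3 needs a 4, and only R3C5 is open for it.
Cage i needs two cells with product 8; hence R1C4 = 4.
4 is placed in column 5, so R1C5 = 2.
Cage e needs sum 9, leaving R3C4 = 1.
Row 3 already has 1, which forces R3C1 = 2.
The 4 cells of cage d must have sum 10, which forces R4C1 = 1.
1 is placed in row 4; hence R4C5 = 3.
Column 1 already has 2, leaving R5C1 = 5.
Column 5 already has 3, so R5C5 = 1.
Cage a needs two cells with product 15; hence R2C4 = 3.
Column 5 already has 3, so R2C5 = 5.
Column 4 already has 3, leaving R5C4 = 2.
Cage c needs product 40, so R4C2 = 2.
Cage g needs sum 14, leaving R4C3 = 4.
Column 4 already has 2, which forces R4C4 = 5.
Row 5 already has 2, which forces R5C2 = 4.
Cage g needs sum 14; hence R5C3 = 3.
Column 2 now contains 2; hence R2C2 = 1.
The two cells of cage h must have sum 3, so R2C3 = 2.
The two cells of cage b must have product 15, which forces R3C2 = 3.
3 is placed in column 3, leaving R3C3 = 5.
Column 2 already has 1, leaving R1C2 = 5.
5 is placed in column 3; hence R1C3 = 1.
Completed grid: 3 5 1 4 2 / 4 1 2 3 5 / 2 3 5 1 4 / 1 2 4 5 3 / 5 4 3 2 1.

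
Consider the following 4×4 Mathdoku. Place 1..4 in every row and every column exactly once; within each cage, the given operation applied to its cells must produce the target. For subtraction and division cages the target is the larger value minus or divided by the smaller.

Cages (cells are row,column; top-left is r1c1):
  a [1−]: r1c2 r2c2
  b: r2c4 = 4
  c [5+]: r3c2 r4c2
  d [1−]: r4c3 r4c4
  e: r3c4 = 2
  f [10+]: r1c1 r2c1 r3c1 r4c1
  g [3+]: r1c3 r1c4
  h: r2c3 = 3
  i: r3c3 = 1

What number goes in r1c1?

Cage h is given; hence r2c3 = 3.
Cage b is given, so r2c4 = 4.
Cage i is a single given cell, so r3c3 = 1.
Cage e is a single given cell; hence r3c4 = 2.
1 is placed in column 3; hence r1c3 = 2.
Column 4 already has 2, which forces r1c4 = 1.
Column 3 now contains 2, leaving r4c3 = 4.
1 is placed in column 4, so r4c4 = 3.
Row 1 now contains 1, so r1c2 = 3.
Cage a needs two cells with difference 1; hence r2c2 = 2.
3 is placed in column 2, so r3c2 = 4.
Column 2 now contains 2, leaving r4c2 = 1.
Row 1 already has 3, leaving r1c1 = 4.
2 is placed in row 2, which forces r2c1 = 1.
Row 3 already has 4, so r3c1 = 3.
1 is placed in row 4, which forces r4c1 = 2.
The full grid is 4 3 2 1 / 1 2 3 4 / 3 4 1 2 / 2 1 4 3.

4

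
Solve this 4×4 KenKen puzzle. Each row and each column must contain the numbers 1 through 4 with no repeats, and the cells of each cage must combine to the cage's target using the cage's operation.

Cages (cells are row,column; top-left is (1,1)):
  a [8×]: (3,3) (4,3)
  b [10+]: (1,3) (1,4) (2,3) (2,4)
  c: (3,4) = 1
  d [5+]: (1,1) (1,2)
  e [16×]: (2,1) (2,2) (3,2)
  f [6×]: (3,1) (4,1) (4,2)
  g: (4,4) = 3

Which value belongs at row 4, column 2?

2

Cage c is a single given cell, so (3,4) = 1.
Cage g is a single given cell, so (4,4) = 3.
Cage f has product 6, leaving (3,1) = 3.
In row 2, 3 can only go at (2,3), so (2,3) = 3.
Column 3 now contains 3, leaving (1,3) = 1.
Cage d's pair has sum 5; hence (1,1) = 2.
The two cells of cage d must have sum 5, so (1,2) = 3.
Row 1 already has 2; hence (1,4) = 4.
2 is placed in column 1, leaving (2,1) = 4.
4 is placed in row 2, so (2,2) = 1.
Column 4 now contains 4, which forces (2,4) = 2.
2 is placed in column 1, so (4,1) = 1.
Column 2 already has 1, which forces (4,2) = 2.
Row 4 already has 2; hence (4,3) = 4.
Column 2 already has 2, which forces (3,2) = 4.
Column 3 already has 4, which forces (3,3) = 2.
Completed grid: 2 3 1 4 / 4 1 3 2 / 3 4 2 1 / 1 2 4 3.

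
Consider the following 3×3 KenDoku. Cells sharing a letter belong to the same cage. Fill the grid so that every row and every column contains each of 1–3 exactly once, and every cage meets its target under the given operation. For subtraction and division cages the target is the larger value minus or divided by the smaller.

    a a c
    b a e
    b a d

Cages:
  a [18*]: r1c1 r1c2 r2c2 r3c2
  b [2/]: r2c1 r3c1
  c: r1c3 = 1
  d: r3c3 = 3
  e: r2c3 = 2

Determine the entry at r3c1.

Cage a has product 18, so r1c1 = 3.
Cage c is given, so r1c3 = 1.
Cage e is a single given cell, so r2c3 = 2.
Cage d is a single given cell, leaving r3c3 = 3.
1 is placed in row 1, so r1c2 = 2.
Row 2 already has 2, so r2c1 = 1.
Cage a needs product 18; hence r2c2 = 3.
The two cells of cage b must have quotient 2, which forces r3c1 = 2.
The 4 cells of cage a must have product 18; hence r3c2 = 1.
Filled in: 3 2 1 / 1 3 2 / 2 1 3.

2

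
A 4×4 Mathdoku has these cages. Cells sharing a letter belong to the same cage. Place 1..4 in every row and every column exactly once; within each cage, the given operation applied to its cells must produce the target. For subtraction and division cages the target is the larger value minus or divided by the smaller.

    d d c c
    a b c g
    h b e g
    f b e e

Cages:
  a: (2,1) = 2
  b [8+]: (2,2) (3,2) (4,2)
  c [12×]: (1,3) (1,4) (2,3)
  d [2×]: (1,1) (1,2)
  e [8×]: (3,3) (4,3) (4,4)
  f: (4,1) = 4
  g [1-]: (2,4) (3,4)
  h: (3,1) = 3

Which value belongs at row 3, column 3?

4

Cage a is given, which forces (2,1) = 2.
Cage h is a single given cell, which forces (3,1) = 3.
Cage f is given, which forces (4,1) = 4.
Column 1 now contains 2, leaving (1,1) = 1.
Cage d's pair has product 2, which forces (1,2) = 2.
The 3 cells of cage e must have product 8, which forces (3,3) = 4.
Row 3 now contains 4, which forces (3,4) = 2.
2 is placed in column 4; hence (4,4) = 1.
Column 3 now contains 4, leaving (1,3) = 3.
Cage c has product 12, which forces (1,4) = 4.
The 3 cells of cage b must have sum 8, leaving (2,2) = 4.
Cage c has product 12, so (2,3) = 1.
Column 4 already has 1, which forces (2,4) = 3.
Row 3 now contains 4, which forces (3,2) = 1.
Row 4 now contains 1, which forces (4,2) = 3.
Row 4 now contains 1; hence (4,3) = 2.
Completed grid: 1 2 3 4 / 2 4 1 3 / 3 1 4 2 / 4 3 2 1.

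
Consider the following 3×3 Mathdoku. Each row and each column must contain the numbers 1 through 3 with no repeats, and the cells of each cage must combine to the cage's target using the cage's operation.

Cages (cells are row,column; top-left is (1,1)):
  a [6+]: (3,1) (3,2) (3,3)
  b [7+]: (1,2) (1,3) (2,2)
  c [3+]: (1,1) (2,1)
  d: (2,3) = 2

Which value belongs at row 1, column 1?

Cage d is a single given cell; hence (2,3) = 2.
Cage c needs two cells with sum 3, leaving (1,1) = 2.
Cage b needs sum 7, which forces (1,2) = 1.
2 is placed in column 3, leaving (1,3) = 3.
Row 2 now contains 2; hence (2,1) = 1.
Row 2 now contains 2, which forces (2,2) = 3.
1 is placed in column 1, so (3,1) = 3.
Column 2 now contains 3; hence (3,2) = 2.
Column 3 already has 3, which forces (3,3) = 1.
Completed grid: 2 1 3 / 1 3 2 / 3 2 1.

2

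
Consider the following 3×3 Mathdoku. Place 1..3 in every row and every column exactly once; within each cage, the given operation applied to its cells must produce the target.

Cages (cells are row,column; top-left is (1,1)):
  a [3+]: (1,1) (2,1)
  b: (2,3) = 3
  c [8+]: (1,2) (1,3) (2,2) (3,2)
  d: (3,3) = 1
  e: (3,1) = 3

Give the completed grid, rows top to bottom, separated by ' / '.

1 3 2 / 2 1 3 / 3 2 1

Cage c needs sum 8; hence (1,3) = 2.
Cage b is given, which forces (2,3) = 3.
Cage e is given; hence (3,1) = 3.
D is a freebie; hence (3,3) = 1.
Row 1 now contains 2, which forces (1,1) = 1.
Cage c needs sum 8; hence (1,2) = 3.
The two cells of cage a must have sum 3, leaving (2,1) = 2.
The 4 cells of cage c must have sum 8, so (2,2) = 1.
Row 3 already has 1, leaving (3,2) = 2.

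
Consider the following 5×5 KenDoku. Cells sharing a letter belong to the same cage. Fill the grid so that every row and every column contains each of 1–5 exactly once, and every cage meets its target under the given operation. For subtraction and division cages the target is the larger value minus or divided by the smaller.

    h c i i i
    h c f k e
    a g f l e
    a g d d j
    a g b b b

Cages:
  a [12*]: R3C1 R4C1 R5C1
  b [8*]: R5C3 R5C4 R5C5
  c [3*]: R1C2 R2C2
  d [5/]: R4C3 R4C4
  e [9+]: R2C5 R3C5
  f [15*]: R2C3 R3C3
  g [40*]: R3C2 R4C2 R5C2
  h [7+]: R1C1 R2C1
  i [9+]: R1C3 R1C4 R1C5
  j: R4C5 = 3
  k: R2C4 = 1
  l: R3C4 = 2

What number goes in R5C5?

1

K is a freebie, which forces R2C4 = 1.
Cage l is a single given cell, which forces R3C4 = 2.
Column 4 now contains 1, which forces R4C4 = 5.
Cage j is a single given cell, which forces R4C5 = 3.
2 is placed in column 4; hence R5C4 = 4.
Cage c needs two cells with product 3, so R1C2 = 1.
Column 4 now contains 4, so R1C4 = 3.
Row 2 now contains 1; hence R2C2 = 3.
3 is placed in row 2, so R2C3 = 5.
Row 2 already has 5, so R2C5 = 4.
Column 3 now contains 5, so R3C3 = 3.
Column 5 already has 4, leaving R3C5 = 5.
Row 4 now contains 5, which forces R4C3 = 1.
Column 3 already has 1, so R5C3 = 2.
Row 5 already has 2, which forces R5C5 = 1.
Cage h needs two cells with sum 7, so R1C1 = 5.
2 is placed in column 3, leaving R1C3 = 4.
Column 5 now contains 5; hence R1C5 = 2.
Row 2 now contains 4; hence R2C1 = 2.
The 3 cells of cage a must have product 12, leaving R3C1 = 1.
5 is placed in row 3, leaving R3C2 = 4.
Row 4 now contains 1; hence R4C1 = 4.
Cage g needs product 40; hence R4C2 = 2.
Row 5 now contains 1; hence R5C1 = 3.
Row 5 already has 2, leaving R5C2 = 5.
Filled in: 5 1 4 3 2 / 2 3 5 1 4 / 1 4 3 2 5 / 4 2 1 5 3 / 3 5 2 4 1.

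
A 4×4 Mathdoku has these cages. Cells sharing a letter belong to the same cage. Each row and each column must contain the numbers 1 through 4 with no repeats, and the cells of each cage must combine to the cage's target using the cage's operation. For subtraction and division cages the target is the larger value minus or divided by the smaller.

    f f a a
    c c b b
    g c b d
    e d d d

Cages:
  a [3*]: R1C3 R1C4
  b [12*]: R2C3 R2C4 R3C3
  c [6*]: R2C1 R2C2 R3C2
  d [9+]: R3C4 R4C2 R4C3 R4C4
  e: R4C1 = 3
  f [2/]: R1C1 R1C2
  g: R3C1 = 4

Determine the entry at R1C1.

2

Cage g is a single given cell, so R3C1 = 4.
Cage e is a single given cell, which forces R4C1 = 3.
The 4 cells of cage d must have sum 9, leaving R3C4 = 2.
The only place for 4 in row 1 is R1C2.
The two cells of cage f must have quotient 2, leaving R1C1 = 2.
2 is placed in column 1, which forces R2C1 = 1.
Cage c has product 6; hence R2C2 = 2.
The 3 cells of cage c must have product 6, leaving R3C2 = 3.
Cage b has product 12, so R3C3 = 1.
Column 2 already has 2, which forces R4C2 = 1.
Row 4 now contains 1, so R4C4 = 4.
1 is placed in column 3, so R1C3 = 3.
Cage a needs two cells with product 3; hence R1C4 = 1.
Cage b needs product 12, leaving R2C3 = 4.
Column 4 now contains 4, leaving R2C4 = 3.
Row 4 now contains 4, leaving R4C3 = 2.
Filled in: 2 4 3 1 / 1 2 4 3 / 4 3 1 2 / 3 1 2 4.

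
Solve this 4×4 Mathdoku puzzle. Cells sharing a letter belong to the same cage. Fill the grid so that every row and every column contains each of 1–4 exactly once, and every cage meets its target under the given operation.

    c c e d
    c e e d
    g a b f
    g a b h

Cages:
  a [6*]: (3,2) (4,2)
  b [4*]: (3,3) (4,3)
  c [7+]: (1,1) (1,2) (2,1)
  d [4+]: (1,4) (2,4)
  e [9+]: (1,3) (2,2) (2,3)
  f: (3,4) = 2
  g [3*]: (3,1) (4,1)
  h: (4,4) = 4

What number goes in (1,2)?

1

F is a freebie, which forces (3,4) = 2.
Cage h is a single given cell, so (4,4) = 4.
Row 3 already has 2; hence (3,2) = 3.
Cage b's pair has product 4, leaving (3,3) = 4.
Cage a needs two cells with product 6, so (4,2) = 2.
4 is placed in row 4, leaving (4,3) = 1.
Column 2 now contains 2, which forces (2,2) = 4.
3 is placed in row 3, which forces (3,1) = 1.
1 is placed in row 4, leaving (4,1) = 3.
Cage c has sum 7, which forces (1,1) = 4.
Column 2 already has 4, leaving (1,2) = 1.
Row 1 already has 1; hence (1,4) = 3.
1 is placed in column 1, which forces (2,1) = 2.
Row 2 already has 2, so (2,3) = 3.
3 is placed in column 4, which forces (2,4) = 1.
Row 1 now contains 3; hence (1,3) = 2.
Filled in: 4 1 2 3 / 2 4 3 1 / 1 3 4 2 / 3 2 1 4.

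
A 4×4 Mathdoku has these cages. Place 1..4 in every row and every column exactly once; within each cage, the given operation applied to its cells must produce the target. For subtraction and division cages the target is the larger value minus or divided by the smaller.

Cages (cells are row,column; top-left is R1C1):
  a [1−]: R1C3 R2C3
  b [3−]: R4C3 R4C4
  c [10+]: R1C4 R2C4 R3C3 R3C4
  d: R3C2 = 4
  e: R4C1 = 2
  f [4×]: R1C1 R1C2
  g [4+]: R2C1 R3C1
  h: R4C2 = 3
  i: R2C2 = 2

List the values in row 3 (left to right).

3 4 1 2

Cage i is a single given cell, which forces R2C2 = 2.
Cage d is given; hence R3C2 = 4.
Cage e is a single given cell; hence R4C1 = 2.
Cage h is given, which forces R4C2 = 3.
Cage f's pair has product 4, so R1C1 = 4.
Column 2 already has 4, which forces R1C2 = 1.
Cage c has sum 10, so R2C4 = 4.
Column 4 already has 4, so R4C4 = 1.
The two cells of cage a must have difference 1, so R1C3 = 2.
2 is placed in row 1, so R1C4 = 3.
The 4 cells of cage c must have sum 10, leaving R3C3 = 1.
3 is placed in column 4, which forces R3C4 = 2.
Row 4 now contains 1, so R4C3 = 4.
The two cells of cage g must have sum 4, so R2C1 = 1.
Column 3 already has 1, so R2C3 = 3.
1 is placed in row 3, which forces R3C1 = 3.
The full grid is 4 1 2 3 / 1 2 3 4 / 3 4 1 2 / 2 3 4 1.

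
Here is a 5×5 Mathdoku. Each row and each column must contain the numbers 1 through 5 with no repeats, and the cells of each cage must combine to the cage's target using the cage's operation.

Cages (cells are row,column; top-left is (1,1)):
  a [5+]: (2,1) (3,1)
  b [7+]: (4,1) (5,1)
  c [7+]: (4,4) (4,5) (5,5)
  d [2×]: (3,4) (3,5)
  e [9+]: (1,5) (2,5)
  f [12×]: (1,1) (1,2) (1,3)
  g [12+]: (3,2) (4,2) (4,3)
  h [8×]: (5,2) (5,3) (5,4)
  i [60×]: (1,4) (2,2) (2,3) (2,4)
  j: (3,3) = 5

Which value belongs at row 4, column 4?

3

Cage j is given, leaving (3,3) = 5.
The 3 cells of cage g must have sum 12, leaving (4,2) = 5.
The only place for 2 in row 1 is (1,4).
Cage i needs product 60, which forces (2,4) = 5.
5 is placed in row 2, leaving (2,5) = 4.
Column 4 now contains 2, so (3,4) = 1.
The two cells of cage d must have product 2, leaving (3,5) = 2.
Column 5 now contains 2, so (4,5) = 1.
Column 4 already has 1, so (5,4) = 4.
1 is placed in column 5; hence (5,5) = 3.
Column 5 already has 4, so (1,5) = 5.
Cage b needs two cells with sum 7, which forces (4,1) = 2.
4 is placed in column 4, which forces (4,4) = 3.
Row 5 now contains 3, so (5,1) = 5.
Column 1 already has 2; hence (2,1) = 1.
Cage a needs two cells with sum 5, which forces (3,1) = 4.
Cage g needs sum 12; hence (3,2) = 3.
Row 4 already has 3, so (4,3) = 4.
Column 1 now contains 4, which forces (1,1) = 3.
The 3 cells of cage f must have product 12; hence (1,2) = 4.
The 3 cells of cage f must have product 12, leaving (1,3) = 1.
Column 2 already has 3, leaving (2,2) = 2.
The 4 cells of cage i must have product 60; hence (2,3) = 3.
Column 2 already has 2, so (5,2) = 1.
1 is placed in column 3, leaving (5,3) = 2.
The full grid is 3 4 1 2 5 / 1 2 3 5 4 / 4 3 5 1 2 / 2 5 4 3 1 / 5 1 2 4 3.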